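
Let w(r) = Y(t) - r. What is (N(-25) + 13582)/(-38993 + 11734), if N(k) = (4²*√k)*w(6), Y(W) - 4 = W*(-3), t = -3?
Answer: -13582/27259 - 560*I/27259 ≈ -0.49826 - 0.020544*I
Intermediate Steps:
Y(W) = 4 - 3*W (Y(W) = 4 + W*(-3) = 4 - 3*W)
w(r) = 13 - r (w(r) = (4 - 3*(-3)) - r = (4 + 9) - r = 13 - r)
N(k) = 112*√k (N(k) = (4²*√k)*(13 - 1*6) = (16*√k)*(13 - 6) = (16*√k)*7 = 112*√k)
(N(-25) + 13582)/(-38993 + 11734) = (112*√(-25) + 13582)/(-38993 + 11734) = (112*(5*I) + 13582)/(-27259) = (560*I + 13582)*(-1/27259) = (13582 + 560*I)*(-1/27259) = -13582/27259 - 560*I/27259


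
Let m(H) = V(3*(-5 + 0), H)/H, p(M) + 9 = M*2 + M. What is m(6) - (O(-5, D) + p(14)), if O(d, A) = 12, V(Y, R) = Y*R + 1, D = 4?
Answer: -359/6 ≈ -59.833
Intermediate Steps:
p(M) = -9 + 3*M (p(M) = -9 + (M*2 + M) = -9 + (2*M + M) = -9 + 3*M)
V(Y, R) = 1 + R*Y (V(Y, R) = R*Y + 1 = 1 + R*Y)
m(H) = (1 - 15*H)/H (m(H) = (1 + H*(3*(-5 + 0)))/H = (1 + H*(3*(-5)))/H = (1 + H*(-15))/H = (1 - 15*H)/H)
m(6) - (O(-5, D) + p(14)) = (-15 + 1/6) - (12 + (-9 + 3*14)) = (-15 + 1/6) - (12 + (-9 + 42)) = -89/6 - (12 + 33) = -89/6 - 1*45 = -89/6 - 45 = -359/6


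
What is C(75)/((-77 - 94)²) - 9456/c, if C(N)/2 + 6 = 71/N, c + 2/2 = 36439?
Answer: -3460889534/13318544475 ≈ -0.25985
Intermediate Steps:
c = 36438 (c = -1 + 36439 = 36438)
C(N) = -12 + 142/N (C(N) = -12 + 2*(71/N) = -12 + 142/N)
C(75)/((-77 - 94)²) - 9456/c = (-12 + 142/75)/((-77 - 94)²) - 9456/36438 = (-12 + 142*(1/75))/((-171)²) - 9456*1/36438 = (-12 + 142/75)/29241 - 1576/6073 = -758/75*1/29241 - 1576/6073 = -758/2193075 - 1576/6073 = -3460889534/13318544475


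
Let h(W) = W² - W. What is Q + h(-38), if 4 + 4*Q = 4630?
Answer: 5277/2 ≈ 2638.5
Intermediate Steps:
Q = 2313/2 (Q = -1 + (¼)*4630 = -1 + 2315/2 = 2313/2 ≈ 1156.5)
Q + h(-38) = 2313/2 - 38*(-1 - 38) = 2313/2 - 38*(-39) = 2313/2 + 1482 = 5277/2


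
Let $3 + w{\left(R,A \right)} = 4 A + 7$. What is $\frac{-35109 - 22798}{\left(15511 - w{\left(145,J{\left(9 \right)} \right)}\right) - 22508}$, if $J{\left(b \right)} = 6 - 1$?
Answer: $\frac{57907}{7021} \approx 8.2477$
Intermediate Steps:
$J{\left(b \right)} = 5$
$w{\left(R,A \right)} = 4 + 4 A$ ($w{\left(R,A \right)} = -3 + \left(4 A + 7\right) = -3 + \left(7 + 4 A\right) = 4 + 4 A$)
$\frac{-35109 - 22798}{\left(15511 - w{\left(145,J{\left(9 \right)} \right)}\right) - 22508} = \frac{-35109 - 22798}{\left(15511 - \left(4 + 4 \cdot 5\right)\right) - 22508} = - \frac{57907}{\left(15511 - \left(4 + 20\right)\right) - 22508} = - \frac{57907}{\left(15511 - 24\right) - 22508} = - \frac{57907}{15487 - 22508} = - \frac{57907}{-7021} = \left(-57907\right) \left(- \frac{1}{7021}\right) = \frac{57907}{7021}$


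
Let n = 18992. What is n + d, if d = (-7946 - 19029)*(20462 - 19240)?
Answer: -32944458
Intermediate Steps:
d = -32963450 (d = -26975*1222 = -32963450)
n + d = 18992 - 32963450 = -32944458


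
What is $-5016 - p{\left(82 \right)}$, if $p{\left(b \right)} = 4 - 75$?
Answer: $-4945$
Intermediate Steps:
$p{\left(b \right)} = -71$ ($p{\left(b \right)} = 4 - 75 = -71$)
$-5016 - p{\left(82 \right)} = -5016 - -71 = -5016 + 71 = -4945$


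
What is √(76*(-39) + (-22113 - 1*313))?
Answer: I*√25390 ≈ 159.34*I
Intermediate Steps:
√(76*(-39) + (-22113 - 1*313)) = √(-2964 + (-22113 - 313)) = √(-2964 - 22426) = √(-25390) = I*√25390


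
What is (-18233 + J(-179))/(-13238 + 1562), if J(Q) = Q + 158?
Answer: 9127/5838 ≈ 1.5634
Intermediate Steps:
J(Q) = 158 + Q
(-18233 + J(-179))/(-13238 + 1562) = (-18233 + (158 - 179))/(-13238 + 1562) = (-18233 - 21)/(-11676) = -18254*(-1/11676) = 9127/5838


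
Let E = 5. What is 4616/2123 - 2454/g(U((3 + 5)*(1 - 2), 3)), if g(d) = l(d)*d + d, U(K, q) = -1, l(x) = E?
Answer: 872923/2123 ≈ 411.17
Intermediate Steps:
l(x) = 5
g(d) = 6*d (g(d) = 5*d + d = 6*d)
4616/2123 - 2454/g(U((3 + 5)*(1 - 2), 3)) = 4616/2123 - 2454/(6*(-1)) = 4616*(1/2123) - 2454/(-6) = 4616/2123 - 2454*(-⅙) = 4616/2123 + 409 = 872923/2123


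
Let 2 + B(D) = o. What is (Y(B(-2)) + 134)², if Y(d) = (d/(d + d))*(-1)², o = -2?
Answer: 72361/4 ≈ 18090.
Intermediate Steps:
B(D) = -4 (B(D) = -2 - 2 = -4)
Y(d) = ½ (Y(d) = (d/((2*d)))*1 = (d*(1/(2*d)))*1 = (½)*1 = ½)
(Y(B(-2)) + 134)² = (½ + 134)² = (269/2)² = 72361/4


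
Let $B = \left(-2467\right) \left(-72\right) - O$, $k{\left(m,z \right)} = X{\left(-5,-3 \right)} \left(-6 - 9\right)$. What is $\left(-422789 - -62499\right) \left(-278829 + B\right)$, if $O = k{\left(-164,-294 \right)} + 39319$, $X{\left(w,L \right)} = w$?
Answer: $50656413710$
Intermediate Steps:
$k{\left(m,z \right)} = 75$ ($k{\left(m,z \right)} = - 5 \left(-6 - 9\right) = \left(-5\right) \left(-15\right) = 75$)
$O = 39394$ ($O = 75 + 39319 = 39394$)
$B = 138230$ ($B = \left(-2467\right) \left(-72\right) - 39394 = 177624 - 39394 = 138230$)
$\left(-422789 - -62499\right) \left(-278829 + B\right) = \left(-422789 - -62499\right) \left(-278829 + 138230\right) = \left(-422789 + \left(-276 + 62775\right)\right) \left(-140599\right) = \left(-422789 + 62499\right) \left(-140599\right) = \left(-360290\right) \left(-140599\right) = 50656413710$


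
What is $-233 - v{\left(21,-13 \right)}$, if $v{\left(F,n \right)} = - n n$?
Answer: $-64$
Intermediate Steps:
$v{\left(F,n \right)} = - n^{2}$
$-233 - v{\left(21,-13 \right)} = -233 - - \left(-13\right)^{2} = -233 - \left(-1\right) 169 = -233 - -169 = -233 + 169 = -64$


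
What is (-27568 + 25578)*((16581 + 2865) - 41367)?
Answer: 43622790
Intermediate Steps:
(-27568 + 25578)*((16581 + 2865) - 41367) = -1990*(19446 - 41367) = -1990*(-21921) = 43622790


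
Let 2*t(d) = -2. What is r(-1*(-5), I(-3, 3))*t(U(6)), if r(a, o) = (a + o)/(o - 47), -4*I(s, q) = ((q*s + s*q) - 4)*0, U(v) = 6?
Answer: 5/47 ≈ 0.10638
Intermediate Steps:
t(d) = -1 (t(d) = (½)*(-2) = -1)
I(s, q) = 0 (I(s, q) = -((q*s + s*q) - 4)*0/4 = -((q*s + q*s) - 4)*0/4 = -(2*q*s - 4)*0/4 = -(-4 + 2*q*s)*0/4 = -¼*0 = 0)
r(a, o) = (a + o)/(-47 + o)
r(-1*(-5), I(-3, 3))*t(U(6)) = ((-1*(-5) + 0)/(-47 + 0))*(-1) = ((5 + 0)/(-47))*(-1) = -1/47*5*(-1) = -5/47*(-1) = 5/47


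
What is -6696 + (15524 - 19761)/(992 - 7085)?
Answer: -40794491/6093 ≈ -6695.3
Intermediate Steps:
-6696 + (15524 - 19761)/(992 - 7085) = -6696 - 4237/(-6093) = -6696 - 4237*(-1/6093) = -6696 + 4237/6093 = -40794491/6093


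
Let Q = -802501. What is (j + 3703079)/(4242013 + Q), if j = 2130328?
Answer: 1944469/1146504 ≈ 1.6960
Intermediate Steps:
(j + 3703079)/(4242013 + Q) = (2130328 + 3703079)/(4242013 - 802501) = 5833407/3439512 = 5833407*(1/3439512) = 1944469/1146504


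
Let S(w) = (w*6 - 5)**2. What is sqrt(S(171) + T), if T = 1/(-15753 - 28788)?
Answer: 2*sqrt(1172391955645)/2121 ≈ 1021.0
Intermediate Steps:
T = -1/44541 (T = 1/(-44541) = -1/44541 ≈ -2.2451e-5)
S(w) = (-5 + 6*w)**2 (S(w) = (6*w - 5)**2 = (-5 + 6*w)**2)
sqrt(S(171) + T) = sqrt((-5 + 6*171)**2 - 1/44541) = sqrt((-5 + 1026)**2 - 1/44541) = sqrt(1021**2 - 1/44541) = sqrt(1042441 - 1/44541) = sqrt(46431364580/44541) = 2*sqrt(1172391955645)/2121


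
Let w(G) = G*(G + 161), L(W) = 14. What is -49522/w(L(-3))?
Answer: -24761/1225 ≈ -20.213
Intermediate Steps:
w(G) = G*(161 + G)
-49522/w(L(-3)) = -49522*1/(14*(161 + 14)) = -49522/(14*175) = -49522/2450 = -49522*1/2450 = -24761/1225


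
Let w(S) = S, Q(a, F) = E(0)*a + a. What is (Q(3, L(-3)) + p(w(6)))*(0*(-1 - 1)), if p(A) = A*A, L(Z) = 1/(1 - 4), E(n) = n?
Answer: 0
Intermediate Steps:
L(Z) = -⅓ (L(Z) = 1/(-3) = -⅓)
Q(a, F) = a (Q(a, F) = 0*a + a = 0 + a = a)
p(A) = A²
(Q(3, L(-3)) + p(w(6)))*(0*(-1 - 1)) = (3 + 6²)*(0*(-1 - 1)) = (3 + 36)*(0*(-2)) = 39*0 = 0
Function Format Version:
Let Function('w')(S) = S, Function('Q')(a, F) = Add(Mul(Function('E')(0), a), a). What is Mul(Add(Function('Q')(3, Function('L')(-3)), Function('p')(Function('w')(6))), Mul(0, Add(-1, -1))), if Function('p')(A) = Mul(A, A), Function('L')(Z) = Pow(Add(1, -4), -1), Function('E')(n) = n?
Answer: 0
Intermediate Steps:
Function('L')(Z) = Rational(-1, 3) (Function('L')(Z) = Pow(-3, -1) = Rational(-1, 3))
Function('Q')(a, F) = a (Function('Q')(a, F) = Add(Mul(0, a), a) = Add(0, a) = a)
Function('p')(A) = Pow(A, 2)
Mul(Add(Function('Q')(3, Function('L')(-3)), Function('p')(Function('w')(6))), Mul(0, Add(-1, -1))) = Mul(Add(3, Pow(6, 2)), Mul(0, Add(-1, -1))) = Mul(Add(3, 36), Mul(0, -2)) = Mul(39, 0) = 0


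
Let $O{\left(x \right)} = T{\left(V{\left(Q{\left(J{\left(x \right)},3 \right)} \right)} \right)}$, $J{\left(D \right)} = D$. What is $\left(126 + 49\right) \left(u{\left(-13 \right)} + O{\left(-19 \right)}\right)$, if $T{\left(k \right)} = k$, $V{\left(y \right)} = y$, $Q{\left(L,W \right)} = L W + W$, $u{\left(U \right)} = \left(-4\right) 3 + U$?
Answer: $-13825$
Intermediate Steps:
$u{\left(U \right)} = -12 + U$
$Q{\left(L,W \right)} = W + L W$
$O{\left(x \right)} = 3 + 3 x$ ($O{\left(x \right)} = 3 \left(1 + x\right) = 3 + 3 x$)
$\left(126 + 49\right) \left(u{\left(-13 \right)} + O{\left(-19 \right)}\right) = \left(126 + 49\right) \left(\left(-12 - 13\right) + \left(3 + 3 \left(-19\right)\right)\right) = 175 \left(-25 + \left(3 - 57\right)\right) = 175 \left(-25 - 54\right) = 175 \left(-79\right) = -13825$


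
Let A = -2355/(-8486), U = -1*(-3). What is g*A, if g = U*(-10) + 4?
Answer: -30615/4243 ≈ -7.2154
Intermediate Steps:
U = 3
g = -26 (g = 3*(-10) + 4 = -30 + 4 = -26)
A = 2355/8486 (A = -2355*(-1/8486) = 2355/8486 ≈ 0.27752)
g*A = -26*2355/8486 = -30615/4243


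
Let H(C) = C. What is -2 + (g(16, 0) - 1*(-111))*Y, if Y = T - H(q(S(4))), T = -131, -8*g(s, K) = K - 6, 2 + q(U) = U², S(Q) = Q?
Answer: -64823/4 ≈ -16206.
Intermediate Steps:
q(U) = -2 + U²
g(s, K) = ¾ - K/8 (g(s, K) = -(K - 6)/8 = -(-6 + K)/8 = ¾ - K/8)
Y = -145 (Y = -131 - (-2 + 4²) = -131 - (-2 + 16) = -131 - 1*14 = -131 - 14 = -145)
-2 + (g(16, 0) - 1*(-111))*Y = -2 + ((¾ - ⅛*0) - 1*(-111))*(-145) = -2 + ((¾ + 0) + 111)*(-145) = -2 + (¾ + 111)*(-145) = -2 + (447/4)*(-145) = -2 - 64815/4 = -64823/4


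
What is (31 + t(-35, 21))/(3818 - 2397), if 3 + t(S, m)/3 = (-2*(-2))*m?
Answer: 274/1421 ≈ 0.19282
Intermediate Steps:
t(S, m) = -9 + 12*m (t(S, m) = -9 + 3*((-2*(-2))*m) = -9 + 3*(4*m) = -9 + 12*m)
(31 + t(-35, 21))/(3818 - 2397) = (31 + (-9 + 12*21))/(3818 - 2397) = (31 + (-9 + 252))/1421 = (31 + 243)*(1/1421) = 274*(1/1421) = 274/1421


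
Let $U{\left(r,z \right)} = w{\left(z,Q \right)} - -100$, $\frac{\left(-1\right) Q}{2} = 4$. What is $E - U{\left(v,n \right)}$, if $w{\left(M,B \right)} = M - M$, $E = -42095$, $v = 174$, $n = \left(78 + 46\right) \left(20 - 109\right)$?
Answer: $-42195$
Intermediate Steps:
$n = -11036$ ($n = 124 \left(-89\right) = -11036$)
$Q = -8$ ($Q = \left(-2\right) 4 = -8$)
$w{\left(M,B \right)} = 0$
$U{\left(r,z \right)} = 100$ ($U{\left(r,z \right)} = 0 - -100 = 0 + 100 = 100$)
$E - U{\left(v,n \right)} = -42095 - 100 = -42195$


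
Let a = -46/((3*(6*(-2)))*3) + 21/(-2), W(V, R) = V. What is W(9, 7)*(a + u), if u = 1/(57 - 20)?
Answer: -10037/111 ≈ -90.423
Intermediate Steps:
u = 1/37 ≈ 0.027027
a = -272/27 (a = -46/((3*(-12))*3) + 21*(-½) = -46/((-36*3)) - 21/2 = -46/(-108) - 21/2 = -46*(-1/108) - 21/2 = 23/54 - 21/2 = -272/27 ≈ -10.074)
W(9, 7)*(a + u) = 9*(-272/27 + 1/37) = 9*(-10037/999) = -10037/111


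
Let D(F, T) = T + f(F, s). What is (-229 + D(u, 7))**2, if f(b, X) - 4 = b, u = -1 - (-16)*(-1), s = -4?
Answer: 55225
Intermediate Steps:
u = -17 (u = -1 - 4*4 = -1 - 16 = -17)
f(b, X) = 4 + b
D(F, T) = 4 + F + T (D(F, T) = T + (4 + F) = 4 + F + T)
(-229 + D(u, 7))**2 = (-229 + (4 - 17 + 7))**2 = (-229 - 6)**2 = (-235)**2 = 55225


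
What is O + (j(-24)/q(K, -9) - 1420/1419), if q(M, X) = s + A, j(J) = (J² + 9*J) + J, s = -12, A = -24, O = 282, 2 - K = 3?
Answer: 128498/473 ≈ 271.67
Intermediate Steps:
K = -1 (K = 2 - 1*3 = 2 - 3 = -1)
j(J) = J² + 10*J
q(M, X) = -36 (q(M, X) = -12 - 24 = -36)
O + (j(-24)/q(K, -9) - 1420/1419) = 282 + (-24*(10 - 24)/(-36) - 1420/1419) = 282 + (-24*(-14)*(-1/36) - 1420*1/1419) = 282 + (336*(-1/36) - 1420/1419) = 282 + (-28/3 - 1420/1419) = 282 - 4888/473 = 128498/473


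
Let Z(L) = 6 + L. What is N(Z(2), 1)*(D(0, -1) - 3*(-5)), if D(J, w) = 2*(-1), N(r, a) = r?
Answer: 104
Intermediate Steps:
D(J, w) = -2
N(Z(2), 1)*(D(0, -1) - 3*(-5)) = (6 + 2)*(-2 - 3*(-5)) = 8*(-2 + 15) = 8*13 = 104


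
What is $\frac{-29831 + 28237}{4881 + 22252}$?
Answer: $- \frac{1594}{27133} \approx -0.058748$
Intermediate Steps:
$\frac{-29831 + 28237}{4881 + 22252} = - \frac{1594}{27133}$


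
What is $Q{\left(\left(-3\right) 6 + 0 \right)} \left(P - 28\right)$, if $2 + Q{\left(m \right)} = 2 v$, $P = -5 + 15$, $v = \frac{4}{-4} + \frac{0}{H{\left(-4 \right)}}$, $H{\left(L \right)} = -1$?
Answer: $72$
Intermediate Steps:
$v = -1$ ($v = \frac{4}{-4} + \frac{0}{-1} = 4 \left(- \frac{1}{4}\right) + 0 \left(-1\right) = -1 + 0 = -1$)
$P = 10$
$Q{\left(m \right)} = -4$ ($Q{\left(m \right)} = -2 + 2 \left(-1\right) = -2 - 2 = -4$)
$Q{\left(\left(-3\right) 6 + 0 \right)} \left(P - 28\right) = - 4 \left(10 - 28\right) = \left(-4\right) \left(-18\right) = 72$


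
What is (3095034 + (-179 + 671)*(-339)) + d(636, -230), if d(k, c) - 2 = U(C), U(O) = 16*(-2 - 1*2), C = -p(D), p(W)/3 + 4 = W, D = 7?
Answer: 2928184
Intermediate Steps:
p(W) = -12 + 3*W
C = -9 (C = -(-12 + 3*7) = -(-12 + 21) = -1*9 = -9)
U(O) = -64 (U(O) = 16*(-2 - 2) = 16*(-4) = -64)
d(k, c) = -62 (d(k, c) = 2 - 64 = -62)
(3095034 + (-179 + 671)*(-339)) + d(636, -230) = (3095034 + (-179 + 671)*(-339)) - 62 = (3095034 + 492*(-339)) - 62 = (3095034 - 166788) - 62 = 2928246 - 62 = 2928184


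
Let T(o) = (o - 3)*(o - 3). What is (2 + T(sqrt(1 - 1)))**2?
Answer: 121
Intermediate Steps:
T(o) = (-3 + o)**2 (T(o) = (-3 + o)*(-3 + o) = (-3 + o)**2)
(2 + T(sqrt(1 - 1)))**2 = (2 + (-3 + sqrt(1 - 1))**2)**2 = (2 + (-3 + sqrt(0))**2)**2 = (2 + (-3 + 0)**2)**2 = (2 + (-3)**2)**2 = (2 + 9)**2 = 11**2 = 121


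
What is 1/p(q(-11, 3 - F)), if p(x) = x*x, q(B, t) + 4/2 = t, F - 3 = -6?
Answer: 1/16 ≈ 0.062500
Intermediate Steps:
F = -3 (F = 3 - 6 = -3)
q(B, t) = -2 + t
p(x) = x**2
1/p(q(-11, 3 - F)) = 1/((-2 + (3 - 1*(-3)))**2) = 1/((-2 + (3 + 3))**2) = 1/((-2 + 6)**2) = 1/(4**2) = 1/16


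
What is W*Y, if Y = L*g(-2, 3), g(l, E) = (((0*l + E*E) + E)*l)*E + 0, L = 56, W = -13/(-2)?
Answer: -26208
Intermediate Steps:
W = 13/2 (W = -13*(-1/2) = 13/2 ≈ 6.5000)
g(l, E) = E*l*(E + E**2) (g(l, E) = (((0 + E**2) + E)*l)*E + 0 = ((E**2 + E)*l)*E + 0 = ((E + E**2)*l)*E + 0 = (l*(E + E**2))*E + 0 = E*l*(E + E**2) + 0 = E*l*(E + E**2))
Y = -4032 (Y = 56*(-2*3**2*(1 + 3)) = 56*(-2*9*4) = 56*(-72) = -4032)
W*Y = (13/2)*(-4032) = -26208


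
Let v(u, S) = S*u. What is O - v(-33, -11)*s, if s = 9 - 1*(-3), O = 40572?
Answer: 36216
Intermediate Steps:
s = 12 (s = 9 + 3 = 12)
O - v(-33, -11)*s = 40572 - (-11*(-33))*12 = 40572 - 363*12 = 40572 - 1*4356 = 40572 - 4356 = 36216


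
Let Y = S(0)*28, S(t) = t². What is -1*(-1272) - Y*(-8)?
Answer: 1272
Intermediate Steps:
Y = 0 (Y = 0²*28 = 0*28 = 0)
-1*(-1272) - Y*(-8) = -1*(-1272) - 0*(-8) = 1272 - 1*0 = 1272 + 0 = 1272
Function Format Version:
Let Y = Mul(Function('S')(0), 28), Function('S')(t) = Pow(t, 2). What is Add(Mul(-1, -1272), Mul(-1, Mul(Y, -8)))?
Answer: 1272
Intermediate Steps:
Y = 0 (Y = Mul(Pow(0, 2), 28) = Mul(0, 28) = 0)
Add(Mul(-1, -1272), Mul(-1, Mul(Y, -8))) = Add(Mul(-1, -1272), Mul(-1, Mul(0, -8))) = Add(1272, Mul(-1, 0)) = Add(1272, 0) = 1272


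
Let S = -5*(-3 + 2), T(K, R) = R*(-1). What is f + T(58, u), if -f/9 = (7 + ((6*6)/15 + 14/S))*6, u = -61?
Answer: -2989/5 ≈ -597.80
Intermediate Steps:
T(K, R) = -R
S = 5 (S = -5*(-1) = 5)
f = -3294/5 (f = -9*(7 + ((6*6)/15 + 14/5))*6 = -9*(7 + (36*(1/15) + 14*(1/5)))*6 = -9*(7 + (12/5 + 14/5))*6 = -9*(7 + 26/5)*6 = -549*6/5 = -9*366/5 = -3294/5 ≈ -658.80)
f + T(58, u) = -3294/5 - 1*(-61) = -3294/5 + 61 = -2989/5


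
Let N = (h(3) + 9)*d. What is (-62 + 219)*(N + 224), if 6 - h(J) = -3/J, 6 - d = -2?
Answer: 55264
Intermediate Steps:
d = 8 (d = 6 - 1*(-2) = 6 + 2 = 8)
h(J) = 6 + 3/J (h(J) = 6 - (-3)/J = 6 + 3/J)
N = 128 (N = ((6 + 3/3) + 9)*8 = ((6 + 3*(1/3)) + 9)*8 = ((6 + 1) + 9)*8 = (7 + 9)*8 = 16*8 = 128)
(-62 + 219)*(N + 224) = (-62 + 219)*(128 + 224) = 157*352 = 55264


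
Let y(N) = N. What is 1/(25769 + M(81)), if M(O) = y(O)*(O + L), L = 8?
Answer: 1/32978 ≈ 3.0323e-5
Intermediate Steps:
M(O) = O*(8 + O) (M(O) = O*(O + 8) = O*(8 + O))
1/(25769 + M(81)) = 1/(25769 + 81*(8 + 81)) = 1/(25769 + 81*89) = 1/(25769 + 7209) = 1/32978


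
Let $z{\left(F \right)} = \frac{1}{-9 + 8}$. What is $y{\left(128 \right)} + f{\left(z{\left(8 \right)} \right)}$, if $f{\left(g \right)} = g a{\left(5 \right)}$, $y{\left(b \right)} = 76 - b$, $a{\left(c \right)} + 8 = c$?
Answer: $-49$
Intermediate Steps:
$z{\left(F \right)} = -1$ ($z{\left(F \right)} = \frac{1}{-1} = -1$)
$a{\left(c \right)} = -8 + c$
$f{\left(g \right)} = - 3 g$ ($f{\left(g \right)} = g \left(-8 + 5\right) = g \left(-3\right) = - 3 g$)
$y{\left(128 \right)} + f{\left(z{\left(8 \right)} \right)} = \left(76 - 128\right) - -3 = \left(76 - 128\right) + 3 = -52 + 3 = -49$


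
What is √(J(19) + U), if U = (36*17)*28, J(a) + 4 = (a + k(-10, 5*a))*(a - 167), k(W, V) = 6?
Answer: 2*√3358 ≈ 115.90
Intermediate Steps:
J(a) = -4 + (-167 + a)*(6 + a) (J(a) = -4 + (a + 6)*(a - 167) = -4 + (6 + a)*(-167 + a) = -4 + (-167 + a)*(6 + a))
U = 17136 (U = 612*28 = 17136)
√(J(19) + U) = √((-1006 + 19² - 161*19) + 17136) = √((-1006 + 361 - 3059) + 17136) = √(-3704 + 17136) = √13432 = 2*√3358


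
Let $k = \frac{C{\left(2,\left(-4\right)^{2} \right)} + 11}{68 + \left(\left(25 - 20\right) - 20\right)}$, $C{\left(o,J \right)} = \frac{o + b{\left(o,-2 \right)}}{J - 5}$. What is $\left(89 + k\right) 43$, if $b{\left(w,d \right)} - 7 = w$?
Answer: $\frac{203347}{53} \approx 3836.7$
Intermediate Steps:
$b{\left(w,d \right)} = 7 + w$
$C{\left(o,J \right)} = \frac{7 + 2 o}{-5 + J}$ ($C{\left(o,J \right)} = \frac{o + \left(7 + o\right)}{J - 5} = \frac{7 + 2 o}{-5 + J}$)
$k = \frac{12}{53}$ ($k = \frac{\frac{7 + 2 \cdot 2}{-5 + \left(-4\right)^{2}} + 11}{68 + \left(\left(25 - 20\right) - 20\right)} = \frac{\frac{7 + 4}{-5 + 16} + 11}{68 + \left(5 - 20\right)} = \frac{\frac{1}{11} \cdot 11 + 11}{68 - 15} = \frac{\frac{1}{11} \cdot 11 + 11}{53} = \left(1 + 11\right) \frac{1}{53} = 12 \cdot \frac{1}{53} = \frac{12}{53} \approx 0.22642$)
$\left(89 + k\right) 43 = \left(89 + \frac{12}{53}\right) 43 = \frac{4729}{53} \cdot 43 = \frac{203347}{53}$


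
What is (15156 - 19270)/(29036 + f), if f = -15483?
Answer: -4114/13553 ≈ -0.30355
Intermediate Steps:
(15156 - 19270)/(29036 + f) = (15156 - 19270)/(29036 - 15483) = -4114/13553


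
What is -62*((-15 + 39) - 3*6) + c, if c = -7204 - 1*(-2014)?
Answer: -5562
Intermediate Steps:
c = -5190 (c = -7204 + 2014 = -5190)
-62*((-15 + 39) - 3*6) + c = -62*((-15 + 39) - 3*6) - 5190 = -62*(24 - 18) - 5190 = -62*6 - 5190 = -372 - 5190 = -5562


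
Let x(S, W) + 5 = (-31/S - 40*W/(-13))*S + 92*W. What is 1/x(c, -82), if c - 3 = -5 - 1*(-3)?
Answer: -13/101820 ≈ -0.00012768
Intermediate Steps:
c = 1 (c = 3 + (-5 - 1*(-3)) = 3 + (-5 + 3) = 3 - 2 = 1)
x(S, W) = -5 + 92*W + S*(-31/S + 40*W/13) (x(S, W) = -5 + ((-31/S - 40*W/(-13))*S + 92*W) = -5 + ((-31/S - 40*W*(-1/13))*S + 92*W) = -5 + ((-31/S + 40*W/13)*S + 92*W) = -5 + (S*(-31/S + 40*W/13) + 92*W) = -5 + (92*W + S*(-31/S + 40*W/13)) = -5 + 92*W + S*(-31/S + 40*W/13))
1/x(c, -82) = 1/(-36 + 92*(-82) + (40/13)*1*(-82)) = 1/(-36 - 7544 - 3280/13) = 1/(-101820/13) = -13/101820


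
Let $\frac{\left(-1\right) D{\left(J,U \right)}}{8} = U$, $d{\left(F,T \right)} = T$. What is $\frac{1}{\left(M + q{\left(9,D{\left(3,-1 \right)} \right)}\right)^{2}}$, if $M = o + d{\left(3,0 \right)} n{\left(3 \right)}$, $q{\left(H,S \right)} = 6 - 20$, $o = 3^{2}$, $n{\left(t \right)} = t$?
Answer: $\frac{1}{25} \approx 0.04$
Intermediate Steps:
$o = 9$
$D{\left(J,U \right)} = - 8 U$
$q{\left(H,S \right)} = -14$ ($q{\left(H,S \right)} = 6 - 20 = -14$)
$M = 9$ ($M = 9 + 0 \cdot 3 = 9 + 0 = 9$)
$\frac{1}{\left(M + q{\left(9,D{\left(3,-1 \right)} \right)}\right)^{2}} = \frac{1}{\left(9 - 14\right)^{2}} = \frac{1}{\left(-5\right)^{2}} = \frac{1}{25}$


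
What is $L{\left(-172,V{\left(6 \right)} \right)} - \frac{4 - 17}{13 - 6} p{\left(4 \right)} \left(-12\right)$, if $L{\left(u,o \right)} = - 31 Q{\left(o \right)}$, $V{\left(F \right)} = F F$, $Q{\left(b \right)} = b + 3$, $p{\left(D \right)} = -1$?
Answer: $- \frac{8307}{7} \approx -1186.7$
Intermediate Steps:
$Q{\left(b \right)} = 3 + b$
$V{\left(F \right)} = F^{2}$
$L{\left(u,o \right)} = -93 - 31 o$ ($L{\left(u,o \right)} = - 31 \left(3 + o\right) = -93 - 31 o$)
$L{\left(-172,V{\left(6 \right)} \right)} - \frac{4 - 17}{13 - 6} p{\left(4 \right)} \left(-12\right) = \left(-93 - 31 \cdot 6^{2}\right) - \frac{4 - 17}{13 - 6} \left(-1\right) \left(-12\right) = \left(-93 - 1116\right) - - \frac{13}{7} \left(-1\right) \left(-12\right) = \left(-93 - 1116\right) - \left(-13\right) \frac{1}{7} \left(-1\right) \left(-12\right) = -1209 - \left(- \frac{13}{7}\right) \left(-1\right) \left(-12\right) = -1209 - \frac{13}{7} \left(-12\right) = -1209 - - \frac{156}{7} = -1209 + \frac{156}{7} = - \frac{8307}{7}$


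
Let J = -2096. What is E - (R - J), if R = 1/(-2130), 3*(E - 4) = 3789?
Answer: -1765769/2130 ≈ -829.00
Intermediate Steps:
E = 1267 (E = 4 + (1/3)*3789 = 4 + 1263 = 1267)
R = -1/2130 ≈ -0.00046948
E - (R - J) = 1267 - (-1/2130 - 1*(-2096)) = 1267 - (-1/2130 + 2096) = 1267 - 1*4464479/2130 = 1267 - 4464479/2130 = -1765769/2130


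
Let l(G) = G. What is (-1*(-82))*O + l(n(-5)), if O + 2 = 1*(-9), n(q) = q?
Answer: -907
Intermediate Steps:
O = -11 (O = -2 + 1*(-9) = -2 - 9 = -11)
(-1*(-82))*O + l(n(-5)) = -1*(-82)*(-11) - 5 = 82*(-11) - 5 = -902 - 5 = -907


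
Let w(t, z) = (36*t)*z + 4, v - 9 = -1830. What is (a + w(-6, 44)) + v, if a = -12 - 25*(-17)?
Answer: -10908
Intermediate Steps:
v = -1821 (v = 9 - 1830 = -1821)
w(t, z) = 4 + 36*t*z (w(t, z) = 36*t*z + 4 = 4 + 36*t*z)
a = 413 (a = -12 + 425 = 413)
(a + w(-6, 44)) + v = (413 + (4 + 36*(-6)*44)) - 1821 = (413 + (4 - 9504)) - 1821 = (413 - 9500) - 1821 = -9087 - 1821 = -10908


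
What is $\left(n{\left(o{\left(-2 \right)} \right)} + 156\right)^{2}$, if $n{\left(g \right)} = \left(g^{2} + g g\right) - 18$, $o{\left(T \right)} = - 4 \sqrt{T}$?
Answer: $5476$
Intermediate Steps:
$n{\left(g \right)} = -18 + 2 g^{2}$ ($n{\left(g \right)} = \left(g^{2} + g^{2}\right) - 18 = 2 g^{2} - 18 = -18 + 2 g^{2}$)
$\left(n{\left(o{\left(-2 \right)} \right)} + 156\right)^{2} = \left(\left(-18 + 2 \left(- 4 \sqrt{-2}\right)^{2}\right) + 156\right)^{2} = \left(\left(-18 + 2 \left(- 4 i \sqrt{2}\right)^{2}\right) + 156\right)^{2} = \left(\left(-18 + 2 \left(-32\right)\right) + 156\right)^{2} = \left(\left(-18 - 64\right) + 156\right)^{2} = \left(-82 + 156\right)^{2} = 74^{2} = 5476$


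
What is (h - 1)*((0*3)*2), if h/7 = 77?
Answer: 0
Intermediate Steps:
h = 539 (h = 7*77 = 539)
(h - 1)*((0*3)*2) = (539 - 1)*((0*3)*2) = 538*(0*2) = 538*0 = 0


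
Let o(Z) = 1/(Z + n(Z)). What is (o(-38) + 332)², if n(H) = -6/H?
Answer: 56972438721/516961 ≈ 1.1021e+5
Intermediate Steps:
o(Z) = 1/(Z - 6/Z)
(o(-38) + 332)² = (-38/(-6 + (-38)²) + 332)² = (-38/(-6 + 1444) + 332)² = (-38/1438 + 332)² = (-38*1/1438 + 332)² = (-19/719 + 332)² = (238689/719)² = 56972438721/516961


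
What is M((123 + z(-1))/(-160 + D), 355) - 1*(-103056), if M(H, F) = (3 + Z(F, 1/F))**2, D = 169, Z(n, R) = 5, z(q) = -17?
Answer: 103120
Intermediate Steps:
M(H, F) = 64 (M(H, F) = (3 + 5)**2 = 8**2 = 64)
M((123 + z(-1))/(-160 + D), 355) - 1*(-103056) = 64 - 1*(-103056) = 64 + 103056 = 103120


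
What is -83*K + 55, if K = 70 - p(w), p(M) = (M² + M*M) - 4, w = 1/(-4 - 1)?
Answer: -152009/25 ≈ -6080.4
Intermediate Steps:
w = -⅕ (w = 1/(-5) = -⅕ ≈ -0.20000)
p(M) = -4 + 2*M² (p(M) = (M² + M²) - 4 = 2*M² - 4 = -4 + 2*M²)
K = 1848/25 (K = 70 - (-4 + 2*(-⅕)²) = 70 - (-4 + 2*(1/25)) = 70 - (-4 + 2/25) = 70 - 1*(-98/25) = 70 + 98/25 = 1848/25 ≈ 73.920)
-83*K + 55 = -83*1848/25 + 55 = -153384/25 + 55 = -152009/25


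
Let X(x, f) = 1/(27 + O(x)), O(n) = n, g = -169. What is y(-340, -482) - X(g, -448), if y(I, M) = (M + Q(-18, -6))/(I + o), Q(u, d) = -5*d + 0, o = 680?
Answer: -15961/12070 ≈ -1.3224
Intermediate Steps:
Q(u, d) = -5*d
y(I, M) = (30 + M)/(680 + I) (y(I, M) = (M - 5*(-6))/(I + 680) = (M + 30)/(680 + I) = (30 + M)/(680 + I))
X(x, f) = 1/(27 + x)
y(-340, -482) - X(g, -448) = (30 - 482)/(680 - 340) - 1/(27 - 169) = -452/340 - 1/(-142) = (1/340)*(-452) - 1*(-1/142) = -113/85 + 1/142 = -15961/12070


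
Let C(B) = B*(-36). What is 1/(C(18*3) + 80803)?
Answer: 1/78859 ≈ 1.2681e-5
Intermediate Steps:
C(B) = -36*B
1/(C(18*3) + 80803) = 1/(-648*3 + 80803) = 1/(-36*54 + 80803) = 1/(-1944 + 80803) = 1/78859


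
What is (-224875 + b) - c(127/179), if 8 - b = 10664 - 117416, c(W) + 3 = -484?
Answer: -117628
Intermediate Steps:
c(W) = -487 (c(W) = -3 - 484 = -487)
b = 106760 (b = 8 - (10664 - 117416) = 8 - 1*(-106752) = 8 + 106752 = 106760)
(-224875 + b) - c(127/179) = (-224875 + 106760) - 1*(-487) = -118115 + 487 = -117628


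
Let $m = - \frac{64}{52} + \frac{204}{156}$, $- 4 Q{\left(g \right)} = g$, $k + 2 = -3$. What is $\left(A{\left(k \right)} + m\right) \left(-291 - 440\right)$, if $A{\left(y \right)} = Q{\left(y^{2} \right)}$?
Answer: $\frac{234651}{52} \approx 4512.5$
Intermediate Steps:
$k = -5$ ($k = -2 - 3 = -5$)
$Q{\left(g \right)} = - \frac{g}{4}$
$A{\left(y \right)} = - \frac{y^{2}}{4}$
$m = \frac{1}{13}$ ($m = \left(-64\right) \frac{1}{52} + 204 \cdot \frac{1}{156} = - \frac{16}{13} + \frac{17}{13} = \frac{1}{13} \approx 0.076923$)
$\left(A{\left(k \right)} + m\right) \left(-291 - 440\right) = \left(- \frac{\left(-5\right)^{2}}{4} + \frac{1}{13}\right) \left(-291 - 440\right) = \left(\left(- \frac{1}{4}\right) 25 + \frac{1}{13}\right) \left(-731\right) = \left(- \frac{25}{4} + \frac{1}{13}\right) \left(-731\right) = \left(- \frac{321}{52}\right) \left(-731\right) = \frac{234651}{52}$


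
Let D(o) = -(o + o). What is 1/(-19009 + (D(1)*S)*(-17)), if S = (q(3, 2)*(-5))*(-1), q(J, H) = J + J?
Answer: -1/17989 ≈ -5.5590e-5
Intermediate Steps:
D(o) = -2*o
q(J, H) = 2*J
S = 30 (S = ((2*3)*(-5))*(-1) = (6*(-5))*(-1) = -30*(-1) = 30)
1/(-19009 + (D(1)*S)*(-17)) = 1/(-19009 + (-2*1*30)*(-17)) = 1/(-19009 - 2*30*(-17)) = 1/(-19009 - 60*(-17)) = 1/(-19009 + 1020) = 1/(-17989) = -1/17989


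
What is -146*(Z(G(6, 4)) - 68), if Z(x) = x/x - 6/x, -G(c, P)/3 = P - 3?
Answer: 9490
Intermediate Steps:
G(c, P) = 9 - 3*P (G(c, P) = -3*(P - 3) = -3*(-3 + P) = 9 - 3*P)
Z(x) = 1 - 6/x
-146*(Z(G(6, 4)) - 68) = -146*((-6 + (9 - 3*4))/(9 - 3*4) - 68) = -146*((-6 + (9 - 12))/(9 - 12) - 68) = -146*((-6 - 3)/(-3) - 68) = -146*(-⅓*(-9) - 68) = -146*(3 - 68) = -146*(-65) = 9490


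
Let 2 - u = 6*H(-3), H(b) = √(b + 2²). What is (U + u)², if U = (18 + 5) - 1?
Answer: 324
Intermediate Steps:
U = 22 (U = 23 - 1 = 22)
H(b) = √(4 + b) (H(b) = √(b + 4) = √(4 + b))
u = -4 (u = 2 - 6*√(4 - 3) = 2 - 6*√1 = 2 - 6 = -4)
(U + u)² = (22 - 4)² = 18² = 324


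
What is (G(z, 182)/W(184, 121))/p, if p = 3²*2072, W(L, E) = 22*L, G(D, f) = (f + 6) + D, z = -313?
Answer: -125/75487104 ≈ -1.6559e-6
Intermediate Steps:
G(D, f) = 6 + D + f (G(D, f) = (6 + f) + D = 6 + D + f)
p = 18648 (p = 9*2072 = 18648)
(G(z, 182)/W(184, 121))/p = ((6 - 313 + 182)/((22*184)))/18648 = -125/4048*(1/18648) = -125*1/4048*(1/18648) = -125/4048*1/18648 = -125/75487104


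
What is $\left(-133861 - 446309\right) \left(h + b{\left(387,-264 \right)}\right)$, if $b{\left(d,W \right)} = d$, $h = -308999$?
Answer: $179047424040$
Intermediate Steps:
$\left(-133861 - 446309\right) \left(h + b{\left(387,-264 \right)}\right) = \left(-133861 - 446309\right) \left(-308999 + 387\right) = \left(-580170\right) \left(-308612\right) = 179047424040$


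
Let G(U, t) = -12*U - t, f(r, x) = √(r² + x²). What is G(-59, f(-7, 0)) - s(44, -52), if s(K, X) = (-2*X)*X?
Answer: 6109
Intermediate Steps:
s(K, X) = -2*X²
G(U, t) = -t - 12*U
G(-59, f(-7, 0)) - s(44, -52) = (-√((-7)² + 0²) - 12*(-59)) - (-2)*(-52)² = (-√(49 + 0) + 708) - (-2)*2704 = (-√49 + 708) - 1*(-5408) = (-1*7 + 708) + 5408 = (-7 + 708) + 5408 = 701 + 5408 = 6109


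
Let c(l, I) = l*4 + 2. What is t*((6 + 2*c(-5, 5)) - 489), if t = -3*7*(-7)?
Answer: -76293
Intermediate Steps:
c(l, I) = 2 + 4*l (c(l, I) = 4*l + 2 = 2 + 4*l)
t = 147 (t = -21*(-7) = 147)
t*((6 + 2*c(-5, 5)) - 489) = 147*((6 + 2*(2 + 4*(-5))) - 489) = 147*((6 + 2*(2 - 20)) - 489) = 147*((6 + 2*(-18)) - 489) = 147*((6 - 36) - 489) = 147*(-30 - 489) = 147*(-519) = -76293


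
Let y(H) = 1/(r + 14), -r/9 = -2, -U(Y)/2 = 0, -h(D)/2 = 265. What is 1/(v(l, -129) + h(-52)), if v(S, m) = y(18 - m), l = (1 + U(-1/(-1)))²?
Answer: -32/16959 ≈ -0.0018869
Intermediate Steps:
h(D) = -530 (h(D) = -2*265 = -530)
U(Y) = 0 (U(Y) = -2*0 = 0)
r = 18 (r = -9*(-2) = 18)
l = 1 (l = (1 + 0)² = 1² = 1)
y(H) = 1/32 (y(H) = 1/(18 + 14) = 1/32)
v(S, m) = 1/32
1/(v(l, -129) + h(-52)) = 1/(1/32 - 530) = 1/(-16959/32) = -32/16959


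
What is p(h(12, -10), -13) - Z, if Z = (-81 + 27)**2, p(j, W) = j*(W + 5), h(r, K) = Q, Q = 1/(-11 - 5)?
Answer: -5831/2 ≈ -2915.5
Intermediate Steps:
Q = -1/16 (Q = 1/(-16) = -1/16 ≈ -0.062500)
h(r, K) = -1/16
p(j, W) = j*(5 + W)
Z = 2916 (Z = (-54)**2 = 2916)
p(h(12, -10), -13) - Z = -(5 - 13)/16 - 1*2916 = -1/16*(-8) - 2916 = 1/2 - 2916 = -5831/2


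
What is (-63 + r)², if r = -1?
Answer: 4096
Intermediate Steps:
(-63 + r)² = (-63 - 1)² = (-64)² = 4096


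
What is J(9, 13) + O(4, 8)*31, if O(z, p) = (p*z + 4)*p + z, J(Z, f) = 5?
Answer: 9057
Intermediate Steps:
O(z, p) = z + p*(4 + p*z) (O(z, p) = (4 + p*z)*p + z = p*(4 + p*z) + z = z + p*(4 + p*z))
J(9, 13) + O(4, 8)*31 = 5 + (4 + 4*8 + 4*8²)*31 = 5 + (4 + 32 + 4*64)*31 = 5 + (4 + 32 + 256)*31 = 5 + 292*31 = 5 + 9052 = 9057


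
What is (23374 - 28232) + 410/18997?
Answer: -92287016/18997 ≈ -4858.0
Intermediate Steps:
(23374 - 28232) + 410/18997 = -4858 + 410*(1/18997) = -4858 + 410/18997 = -92287016/18997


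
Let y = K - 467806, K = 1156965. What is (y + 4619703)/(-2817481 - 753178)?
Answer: -5308862/3570659 ≈ -1.4868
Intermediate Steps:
y = 689159 (y = 1156965 - 467806 = 689159)
(y + 4619703)/(-2817481 - 753178) = (689159 + 4619703)/(-2817481 - 753178) = 5308862/(-3570659) = 5308862*(-1/3570659) = -5308862/3570659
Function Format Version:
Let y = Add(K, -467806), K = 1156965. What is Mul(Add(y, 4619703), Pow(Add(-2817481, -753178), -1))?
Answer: Rational(-5308862, 3570659) ≈ -1.4868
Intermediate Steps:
y = 689159 (y = Add(1156965, -467806) = 689159)
Mul(Add(y, 4619703), Pow(Add(-2817481, -753178), -1)) = Mul(Add(689159, 4619703), Pow(Add(-2817481, -753178), -1)) = Mul(5308862, Pow(-3570659, -1)) = Mul(5308862, Rational(-1, 3570659)) = Rational(-5308862, 3570659)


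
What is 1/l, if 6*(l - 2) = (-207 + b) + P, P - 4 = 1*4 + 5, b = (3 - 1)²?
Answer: -3/89 ≈ -0.033708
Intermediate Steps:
b = 4 (b = 2² = 4)
P = 13 (P = 4 + (1*4 + 5) = 4 + (4 + 5) = 4 + 9 = 13)
l = -89/3 (l = 2 + ((-207 + 4) + 13)/6 = 2 + (-203 + 13)/6 = 2 + (⅙)*(-190) = 2 - 95/3 = -89/3 ≈ -29.667)
1/l = 1/(-89/3) = -3/89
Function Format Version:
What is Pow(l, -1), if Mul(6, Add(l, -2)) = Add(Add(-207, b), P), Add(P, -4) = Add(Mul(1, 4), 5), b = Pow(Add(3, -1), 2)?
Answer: Rational(-3, 89) ≈ -0.033708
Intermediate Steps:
b = 4 (b = Pow(2, 2) = 4)
P = 13 (P = Add(4, Add(Mul(1, 4), 5)) = Add(4, Add(4, 5)) = Add(4, 9) = 13)
l = Rational(-89, 3) (l = Add(2, Mul(Rational(1, 6), Add(Add(-207, 4), 13))) = Add(2, Mul(Rational(1, 6), Add(-203, 13))) = Add(2, Mul(Rational(1, 6), -190)) = Add(2, Rational(-95, 3)) = Rational(-89, 3) ≈ -29.667)
Pow(l, -1) = Pow(Rational(-89, 3), -1) = Rational(-3, 89)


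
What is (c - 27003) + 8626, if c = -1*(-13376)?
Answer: -5001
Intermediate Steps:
c = 13376
(c - 27003) + 8626 = (13376 - 27003) + 8626 = -13627 + 8626 = -5001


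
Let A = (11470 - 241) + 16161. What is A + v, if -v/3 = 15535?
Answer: -19215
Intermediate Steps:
v = -46605 (v = -3*15535 = -46605)
A = 27390 (A = 11229 + 16161 = 27390)
A + v = 27390 - 46605 = -19215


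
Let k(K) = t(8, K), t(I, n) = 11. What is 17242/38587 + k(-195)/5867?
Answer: 101583271/226389929 ≈ 0.44871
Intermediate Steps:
k(K) = 11
17242/38587 + k(-195)/5867 = 17242/38587 + 11/5867 = 101583271/226389929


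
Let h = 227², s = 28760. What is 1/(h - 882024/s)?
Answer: 3595/185136502 ≈ 1.9418e-5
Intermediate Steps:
h = 51529
1/(h - 882024/s) = 1/(51529 - 882024/28760) = 1/(51529 - 882024*1/28760) = 1/(51529 - 110253/3595) = 1/(185136502/3595) = 3595/185136502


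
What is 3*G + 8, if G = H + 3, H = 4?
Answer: 29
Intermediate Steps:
G = 7 (G = 4 + 3 = 7)
3*G + 8 = 3*7 + 8 = 21 + 8 = 29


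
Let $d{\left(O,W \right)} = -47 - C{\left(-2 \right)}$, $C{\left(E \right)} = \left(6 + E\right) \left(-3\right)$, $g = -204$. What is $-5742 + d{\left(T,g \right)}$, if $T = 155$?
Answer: $-5777$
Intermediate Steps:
$C{\left(E \right)} = -18 - 3 E$
$d{\left(O,W \right)} = -35$ ($d{\left(O,W \right)} = -47 - \left(-18 - -6\right) = -47 - \left(-18 + 6\right) = -47 - -12 = -47 + 12 = -35$)
$-5742 + d{\left(T,g \right)} = -5742 - 35 = -5777$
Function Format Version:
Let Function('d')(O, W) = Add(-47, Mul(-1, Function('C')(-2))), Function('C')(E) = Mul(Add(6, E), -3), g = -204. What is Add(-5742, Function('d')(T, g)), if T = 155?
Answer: -5777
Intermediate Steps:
Function('C')(E) = Add(-18, Mul(-3, E))
Function('d')(O, W) = -35 (Function('d')(O, W) = Add(-47, Mul(-1, Add(-18, Mul(-3, -2)))) = Add(-47, Mul(-1, Add(-18, 6))) = Add(-47, Mul(-1, -12)) = Add(-47, 12) = -35)
Add(-5742, Function('d')(T, g)) = Add(-5742, -35) = -5777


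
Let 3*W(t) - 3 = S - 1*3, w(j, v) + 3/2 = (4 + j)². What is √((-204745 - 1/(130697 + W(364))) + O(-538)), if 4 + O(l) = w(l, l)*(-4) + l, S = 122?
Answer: 2*I*√51760490587825146/392213 ≈ 1160.1*I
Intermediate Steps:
w(j, v) = -3/2 + (4 + j)²
O(l) = 2 + l - 4*(4 + l)² (O(l) = -4 + ((-3/2 + (4 + l)²)*(-4) + l) = -4 + ((6 - 4*(4 + l)²) + l) = -4 + (6 + l - 4*(4 + l)²) = 2 + l - 4*(4 + l)²)
W(t) = 122/3 (W(t) = 1 + (122 - 1*3)/3 = 1 + (122 - 3)/3 = 1 + (⅓)*119 = 1 + 119/3 = 122/3)
√((-204745 - 1/(130697 + W(364))) + O(-538)) = √((-204745 - 1/(130697 + 122/3)) + (2 - 538 - 4*(4 - 538)²)) = √((-204745 - 1/392213/3) + (2 - 538 - 4*(-534)²)) = √((-204745 - 1*3/392213) + (2 - 538 - 4*285156)) = √((-204745 - 3/392213) + (2 - 538 - 1140624)) = √(-80303650688/392213 - 1141160) = √(-527881437768/392213) = 2*I*√51760490587825146/392213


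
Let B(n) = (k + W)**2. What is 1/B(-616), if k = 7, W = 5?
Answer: 1/144 ≈ 0.0069444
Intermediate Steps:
B(n) = 144 (B(n) = (7 + 5)**2 = 12**2 = 144)
1/B(-616) = 1/144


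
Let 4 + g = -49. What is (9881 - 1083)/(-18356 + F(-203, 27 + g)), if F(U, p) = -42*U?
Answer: -4399/4915 ≈ -0.89502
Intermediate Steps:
g = -53 (g = -4 - 49 = -53)
(9881 - 1083)/(-18356 + F(-203, 27 + g)) = (9881 - 1083)/(-18356 - 42*(-203)) = 8798/(-18356 + 8526) = 8798/(-9830) = 8798*(-1/9830) = -4399/4915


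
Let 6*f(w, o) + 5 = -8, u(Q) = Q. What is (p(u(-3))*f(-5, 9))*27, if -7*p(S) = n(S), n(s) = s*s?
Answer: 1053/14 ≈ 75.214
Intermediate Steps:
f(w, o) = -13/6 (f(w, o) = -⅚ + (⅙)*(-8) = -⅚ - 4/3 = -13/6)
n(s) = s²
p(S) = -S²/7
(p(u(-3))*f(-5, 9))*27 = (-⅐*(-3)²*(-13/6))*27 = (-⅐*9*(-13/6))*27 = -9/7*(-13/6)*27 = (39/14)*27 = 1053/14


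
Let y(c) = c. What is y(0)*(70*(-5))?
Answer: 0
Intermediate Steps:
y(0)*(70*(-5)) = 0*(70*(-5)) = 0*(-350) = 0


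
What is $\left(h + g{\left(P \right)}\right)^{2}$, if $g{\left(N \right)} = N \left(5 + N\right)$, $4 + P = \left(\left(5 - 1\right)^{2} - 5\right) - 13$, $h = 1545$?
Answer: $2405601$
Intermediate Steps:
$P = -6$ ($P = -4 - \left(18 - \left(5 - 1\right)^{2}\right) = -4 - \left(18 - 16\right) = -4 + \left(\left(16 - 5\right) - 13\right) = -4 + \left(11 - 13\right) = -4 - 2 = -6$)
$\left(h + g{\left(P \right)}\right)^{2} = \left(1545 - 6 \left(5 - 6\right)\right)^{2} = \left(1545 - -6\right)^{2} = \left(1545 + 6\right)^{2} = 1551^{2} = 2405601$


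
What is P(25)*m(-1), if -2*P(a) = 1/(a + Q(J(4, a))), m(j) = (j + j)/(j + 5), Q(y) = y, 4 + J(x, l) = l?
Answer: 1/184 ≈ 0.0054348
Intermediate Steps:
J(x, l) = -4 + l
m(j) = 2*j/(5 + j) (m(j) = (2*j)/(5 + j) = 2*j/(5 + j))
P(a) = -1/(2*(-4 + 2*a)) (P(a) = -1/(2*(a + (-4 + a))) = -1/(2*(-4 + 2*a)))
P(25)*m(-1) = (-1/(-8 + 4*25))*(2*(-1)/(5 - 1)) = (-1/(-8 + 100))*(2*(-1)/4) = (-1/92)*(2*(-1)*(1/4)) = -1*1/92*(-1/2) = -1/92*(-1/2) = 1/184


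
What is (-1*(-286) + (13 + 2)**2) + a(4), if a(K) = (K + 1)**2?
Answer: 536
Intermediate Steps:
a(K) = (1 + K)**2
(-1*(-286) + (13 + 2)**2) + a(4) = (-1*(-286) + (13 + 2)**2) + (1 + 4)**2 = (286 + 15**2) + 5**2 = (286 + 225) + 25 = 511 + 25 = 536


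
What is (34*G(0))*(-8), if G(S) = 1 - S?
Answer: -272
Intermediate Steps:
(34*G(0))*(-8) = (34*(1 - 1*0))*(-8) = (34*(1 + 0))*(-8) = (34*1)*(-8) = 34*(-8) = -272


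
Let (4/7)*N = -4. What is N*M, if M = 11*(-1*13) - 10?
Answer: 1071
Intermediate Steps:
M = -153 (M = 11*(-13) - 10 = -143 - 10 = -153)
N = -7 (N = (7/4)*(-4) = -7)
N*M = -7*(-153) = 1071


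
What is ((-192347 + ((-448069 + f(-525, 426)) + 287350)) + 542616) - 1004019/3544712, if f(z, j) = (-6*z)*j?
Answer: 5428548188381/3544712 ≈ 1.5315e+6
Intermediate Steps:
f(z, j) = -6*j*z
((-192347 + ((-448069 + f(-525, 426)) + 287350)) + 542616) - 1004019/3544712 = ((-192347 + ((-448069 - 6*426*(-525)) + 287350)) + 542616) - 1004019/3544712 = ((-192347 + ((-448069 + 1341900) + 287350)) + 542616) - 1004019/3544712 = ((-192347 + (893831 + 287350)) + 542616) - 1*1004019/3544712 = ((-192347 + 1181181) + 542616) - 1004019/3544712 = (988834 + 542616) - 1004019/3544712 = 1531450 - 1004019/3544712 = 5428548188381/3544712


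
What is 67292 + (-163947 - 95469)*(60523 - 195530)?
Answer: 35023043204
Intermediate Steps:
67292 + (-163947 - 95469)*(60523 - 195530) = 67292 - 259416*(-135007) = 67292 + 35022975912 = 35023043204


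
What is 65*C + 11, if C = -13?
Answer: -834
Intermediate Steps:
65*C + 11 = 65*(-13) + 11 = -845 + 11 = -834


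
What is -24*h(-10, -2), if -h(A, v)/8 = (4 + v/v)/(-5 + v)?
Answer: -960/7 ≈ -137.14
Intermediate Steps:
h(A, v) = -40/(-5 + v) (h(A, v) = -8*(4 + v/v)/(-5 + v) = -8*(4 + 1)/(-5 + v) = -40/(-5 + v))
-24*h(-10, -2) = -(-960)/(-5 - 2) = -(-960)/(-7) = -(-960)*(-1)/7 = -24*40/7 = -960/7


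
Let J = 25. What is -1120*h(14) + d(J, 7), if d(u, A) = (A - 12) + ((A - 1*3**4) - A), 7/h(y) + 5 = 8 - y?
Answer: 6894/11 ≈ 626.73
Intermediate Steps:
h(y) = 7/(3 - y) (h(y) = 7/(-5 + (8 - y)) = 7/(3 - y))
d(u, A) = -93 + A (d(u, A) = (-12 + A) + ((A - 1*81) - A) = (-12 + A) + ((A - 81) - A) = (-12 + A) + ((-81 + A) - A) = (-12 + A) - 81 = -93 + A)
-1120*h(14) + d(J, 7) = -(-7840)/(-3 + 14) + (-93 + 7) = -(-7840)/11 - 86 = -1120*(-7/11) - 86 = 7840/11 - 86 = 6894/11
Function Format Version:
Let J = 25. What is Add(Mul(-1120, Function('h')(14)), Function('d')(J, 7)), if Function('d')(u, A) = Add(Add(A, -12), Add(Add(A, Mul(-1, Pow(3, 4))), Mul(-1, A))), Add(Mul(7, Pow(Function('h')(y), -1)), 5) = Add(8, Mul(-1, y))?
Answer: Rational(6894, 11) ≈ 626.73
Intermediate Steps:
Function('h')(y) = Mul(7, Pow(Add(3, Mul(-1, y)), -1)) (Function('h')(y) = Mul(7, Pow(Add(-5, Add(8, Mul(-1, y))), -1)) = Mul(7, Pow(Add(3, Mul(-1, y)), -1)))
Function('d')(u, A) = Add(-93, A) (Function('d')(u, A) = Add(Add(-12, A), Add(Add(A, Mul(-1, 81)), Mul(-1, A))) = Add(Add(-12, A), Add(Add(A, -81), Mul(-1, A))) = Add(Add(-12, A), Add(Add(-81, A), Mul(-1, A))) = Add(Add(-12, A), -81) = Add(-93, A))
Add(Mul(-1120, Function('h')(14)), Function('d')(J, 7)) = Add(Mul(-1120, Mul(-7, Pow(Add(-3, 14), -1))), Add(-93, 7)) = Add(Mul(-1120, Mul(-7, Pow(11, -1))), -86) = Add(Mul(-1120, Mul(-7, Rational(1, 11))), -86) = Add(Mul(-1120, Rational(-7, 11)), -86) = Add(Rational(7840, 11), -86) = Rational(6894, 11)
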